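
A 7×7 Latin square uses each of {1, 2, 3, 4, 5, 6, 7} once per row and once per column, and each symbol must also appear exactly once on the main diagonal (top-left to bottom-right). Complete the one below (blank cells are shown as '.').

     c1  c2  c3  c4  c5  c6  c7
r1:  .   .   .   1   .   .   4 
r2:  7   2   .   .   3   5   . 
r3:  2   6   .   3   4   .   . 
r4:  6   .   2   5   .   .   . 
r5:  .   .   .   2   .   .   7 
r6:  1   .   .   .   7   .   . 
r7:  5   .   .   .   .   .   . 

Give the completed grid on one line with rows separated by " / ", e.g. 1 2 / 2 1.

3 7 6 1 5 2 4 / 7 2 1 4 3 5 6 / 2 6 7 3 4 1 5 / 6 4 2 5 1 7 3 / 4 1 5 2 6 3 7 / 1 5 3 6 7 4 2 / 5 3 4 7 2 6 1

(r1,c1) = 3
(r4,c5) = 1
(r4,c7) = 3
(r5,c1) = 4
(r5,c5) = 6
(r6,c6) = 4
(r7,c5) = 2
(r7,c7) = 1
(r1,c5) = 5
(r2,c7) = 6
(r3,c3) = 7
(r3,c6) = 1
(r3,c7) = 5
(r4,c6) = 7
(r5,c6) = 3
(r6,c4) = 6
(r6,c7) = 2
(r7,c6) = 6
(r1,c2) = 7
(r1,c3) = 6
(r1,c6) = 2
(r2,c4) = 4
(r4,c2) = 4
(r7,c2) = 3
(r7,c3) = 4
(r7,c4) = 7
(r2,c3) = 1
(r5,c3) = 5
(r6,c2) = 5
(r6,c3) = 3
(r5,c2) = 1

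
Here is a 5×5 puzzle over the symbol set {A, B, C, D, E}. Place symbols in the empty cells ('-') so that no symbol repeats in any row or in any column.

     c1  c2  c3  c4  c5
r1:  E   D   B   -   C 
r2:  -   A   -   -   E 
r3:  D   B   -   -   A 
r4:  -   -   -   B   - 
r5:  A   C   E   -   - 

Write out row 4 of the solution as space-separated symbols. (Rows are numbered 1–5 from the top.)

C E A B D

row 1 has {B,C,D,E}; column 4 has {B} — only A is left for (r1,c4).
row 3 has {A,B,D}; column 3 has {B,E} — only C is left for (r3,c3).
row 3 has {A,B,C,D}; column 4 has {A,B} — only E is left for (r3,c4).
row 4 has {B}; column 1 has {A,D,E} — only C is left for (r4,c1).
row 4 has {B,C}; column 2 has {A,B,C,D} — only E is left for (r4,c2).
row 4 has {B,C,E}; column 5 has {A,C,E} — only D is left for (r4,c5).
row 5 has {A,C,E}; column 4 has {A,B,E} — only D is left for (r5,c4).
row 5 has {A,C,D,E}; column 5 has {A,C,D,E} — only B is left for (r5,c5).
row 2 has {A,E}; column 1 has {A,C,D,E} — only B is left for (r2,c1).
row 2 has {A,B,E}; column 3 has {B,C,E} — only D is left for (r2,c3).
row 2 has {A,B,D,E}; column 4 has {A,B,D,E} — only C is left for (r2,c4).
row 4 has {B,C,D,E}; column 3 has {B,C,D,E} — only A is left for (r4,c3).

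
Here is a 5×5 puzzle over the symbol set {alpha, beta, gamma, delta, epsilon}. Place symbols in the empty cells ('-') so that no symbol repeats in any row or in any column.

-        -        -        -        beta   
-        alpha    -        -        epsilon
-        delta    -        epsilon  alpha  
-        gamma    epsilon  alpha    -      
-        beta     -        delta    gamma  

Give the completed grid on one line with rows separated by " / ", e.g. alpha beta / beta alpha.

alpha epsilon delta gamma beta / delta alpha gamma beta epsilon / gamma delta beta epsilon alpha / beta gamma epsilon alpha delta / epsilon beta alpha delta gamma

Cell (r1,c2): row 1 has {beta}; column 2 has {alpha,beta,gamma,delta} → epsilon.
Cell (r1,c4): row 1 has {beta,epsilon}; column 4 has {alpha,delta,epsilon} → gamma.
Cell (r2,c4): row 2 has {alpha,epsilon}; column 4 has {alpha,gamma,delta,epsilon} → beta.
Cell (r4,c5): row 4 has {alpha,gamma,epsilon}; column 5 has {alpha,beta,gamma,epsilon} → delta.
Cell (r5,c3): row 5 has {beta,gamma,delta}; column 3 has {epsilon} → alpha.
Cell (r1,c3): row 1 has {beta,gamma,epsilon}; column 3 has {alpha,epsilon} → delta.
Cell (r2,c3): row 2 has {alpha,beta,epsilon}; column 3 has {alpha,delta,epsilon} → gamma.
Cell (r3,c3): row 3 has {alpha,delta,epsilon}; column 3 has {alpha,gamma,delta,epsilon} → beta.
Cell (r4,c1): row 4 has {alpha,gamma,delta,epsilon}; column 1 is empty so far → beta.
Cell (r5,c1): row 5 has {alpha,beta,gamma,delta}; column 1 has {beta} → epsilon.
Cell (r1,c1): row 1 has {beta,gamma,delta,epsilon}; column 1 has {beta,epsilon} → alpha.
Cell (r2,c1): row 2 has {alpha,beta,gamma,epsilon}; column 1 has {alpha,beta,epsilon} → delta.
Cell (r3,c1): row 3 has {alpha,beta,delta,epsilon}; column 1 has {alpha,beta,delta,epsilon} → gamma.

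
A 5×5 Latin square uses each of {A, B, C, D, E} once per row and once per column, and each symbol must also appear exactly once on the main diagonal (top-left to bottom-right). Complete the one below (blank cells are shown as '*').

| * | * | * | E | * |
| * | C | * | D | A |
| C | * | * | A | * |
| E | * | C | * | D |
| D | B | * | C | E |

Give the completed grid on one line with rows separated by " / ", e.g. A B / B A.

At row 2, column 1: row 2 has {A,C,D}; column 1 has {C,D,E}; that leaves B.
At row 2, column 3: row 2 has {A,B,C,D}; column 3 has {C}; that leaves E.
At row 3, column 5: row 3 has {A,C}; column 5 has {A,D,E}; that leaves B.
At row 4, column 2: row 4 has {C,D,E}; column 2 has {B,C}; that leaves A.
At row 4, column 4: row 4 has {A,C,D,E}; column 4 has {A,C,D,E}; the diagonal has {C,E}; that leaves B.
At row 5, column 3: row 5 has {B,C,D,E}; column 3 has {C,E}; that leaves A.
At row 1, column 1: row 1 has {E}; column 1 has {B,C,D,E}; the diagonal has {B,C,E}; that leaves A.
At row 1, column 2: row 1 has {A,E}; column 2 has {A,B,C}; that leaves D.
At row 1, column 3: row 1 has {A,D,E}; column 3 has {A,C,E}; that leaves B.
At row 1, column 5: row 1 has {A,B,D,E}; column 5 has {A,B,D,E}; that leaves C.
At row 3, column 2: row 3 has {A,B,C}; column 2 has {A,B,C,D}; that leaves E.
At row 3, column 3: row 3 has {A,B,C,E}; column 3 has {A,B,C,E}; the diagonal has {A,B,C,E}; that leaves D.

A D B E C / B C E D A / C E D A B / E A C B D / D B A C E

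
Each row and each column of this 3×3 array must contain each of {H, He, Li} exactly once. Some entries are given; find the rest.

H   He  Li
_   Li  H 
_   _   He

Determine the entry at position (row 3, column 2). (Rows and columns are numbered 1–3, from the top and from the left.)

(r2,c1) = He
(r3,c1) = Li
(r3,c2) = H

H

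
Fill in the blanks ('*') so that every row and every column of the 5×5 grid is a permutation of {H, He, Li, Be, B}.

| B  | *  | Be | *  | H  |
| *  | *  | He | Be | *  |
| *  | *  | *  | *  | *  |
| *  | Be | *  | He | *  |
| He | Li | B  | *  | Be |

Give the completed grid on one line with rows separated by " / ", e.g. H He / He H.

B He Be Li H / H B He Be Li / Be H Li B He / Li Be H He B / He Li B H Be

Cell (r1,c2): row 1 has {H,Be,B}; column 2 has {Li,Be} → He.
Cell (r1,c4): row 1 has {H,He,Be,B}; column 4 has {He,Be} → Li.
Cell (r5,c4): row 5 has {He,Li,Be,B}; column 4 has {He,Li,Be} → H.
Cell (r3,c4): row 3 is empty so far; column 4 has {H,He,Li,Be} → B.
Cell (r3,c2): row 3 has {B}; column 2 has {He,Li,Be} → H.
Cell (r3,c3): row 3 has {H,B}; column 3 has {He,Be,B} → Li.
Cell (r3,c5): row 3 has {H,Li,B}; column 5 has {H,Be} → He.
Cell (r4,c3): row 4 has {He,Be}; column 3 has {He,Li,Be,B} → H.
Cell (r2,c2): row 2 has {He,Be}; column 2 has {H,He,Li,Be} → B.
Cell (r2,c5): row 2 has {He,Be,B}; column 5 has {H,He,Be} → Li.
Cell (r3,c1): row 3 has {H,He,Li,B}; column 1 has {He,B} → Be.
Cell (r4,c1): row 4 has {H,He,Be}; column 1 has {He,Be,B} → Li.
Cell (r4,c5): row 4 has {H,He,Li,Be}; column 5 has {H,He,Li,Be} → B.
Cell (r2,c1): row 2 has {He,Li,Be,B}; column 1 has {He,Li,Be,B} → H.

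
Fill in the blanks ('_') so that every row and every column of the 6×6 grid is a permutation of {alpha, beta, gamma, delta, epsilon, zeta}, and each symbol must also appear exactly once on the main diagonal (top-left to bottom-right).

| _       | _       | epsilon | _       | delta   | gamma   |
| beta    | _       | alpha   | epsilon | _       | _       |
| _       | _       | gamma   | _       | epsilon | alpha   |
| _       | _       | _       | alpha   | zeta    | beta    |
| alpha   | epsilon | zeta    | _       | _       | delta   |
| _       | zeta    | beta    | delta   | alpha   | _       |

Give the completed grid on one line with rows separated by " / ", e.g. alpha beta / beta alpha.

(r1,c1) = zeta
(r1,c4) = beta
(r2,c2) = delta
(r2,c5) = gamma
(r2,c6) = zeta
(r3,c1) = delta
(r3,c2) = beta
(r3,c4) = zeta
(r4,c2) = gamma
(r4,c3) = delta
(r5,c4) = gamma
(r5,c5) = beta
(r6,c6) = epsilon
(r1,c2) = alpha
(r4,c1) = epsilon
(r6,c1) = gamma

zeta alpha epsilon beta delta gamma / beta delta alpha epsilon gamma zeta / delta beta gamma zeta epsilon alpha / epsilon gamma delta alpha zeta beta / alpha epsilon zeta gamma beta delta / gamma zeta beta delta alpha epsilon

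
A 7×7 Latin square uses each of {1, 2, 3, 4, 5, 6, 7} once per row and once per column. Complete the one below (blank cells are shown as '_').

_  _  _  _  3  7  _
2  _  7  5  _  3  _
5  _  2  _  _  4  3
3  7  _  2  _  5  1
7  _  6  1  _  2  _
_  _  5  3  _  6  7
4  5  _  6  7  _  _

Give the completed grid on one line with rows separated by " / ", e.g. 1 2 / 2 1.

6 2 1 4 3 7 5 / 2 1 7 5 4 3 6 / 5 6 2 7 1 4 3 / 3 7 4 2 6 5 1 / 7 3 6 1 5 2 4 / 1 4 5 3 2 6 7 / 4 5 3 6 7 1 2

At row 1, column 4: row 1 has {3,7}; column 4 has {1,2,3,5,6}; that leaves 4.
At row 3, column 4: row 3 has {2,3,4,5}; column 4 has {1,2,3,4,5,6}; that leaves 7.
At row 4, column 3: row 4 has {1,2,3,5,7}; column 3 has {2,5,6,7}; that leaves 4.
At row 4, column 5: row 4 has {1,2,3,4,5,7}; column 5 has {3,7}; that leaves 6.
At row 6, column 1: row 6 has {3,5,6,7}; column 1 has {2,3,4,5,7}; that leaves 1.
At row 7, column 6: row 7 has {4,5,6,7}; column 6 has {2,3,4,5,6,7}; that leaves 1.
At row 7, column 7: row 7 has {1,4,5,6,7}; column 7 has {1,3,7}; that leaves 2.
At row 1, column 1: row 1 has {3,4,7}; column 1 has {1,2,3,4,5,7}; that leaves 6.
At row 1, column 3: row 1 has {3,4,6,7}; column 3 has {2,4,5,6,7}; that leaves 1.
At row 1, column 7: row 1 has {1,3,4,6,7}; column 7 has {1,2,3,7}; that leaves 5.
At row 3, column 5: row 3 has {2,3,4,5,7}; column 5 has {3,6,7}; that leaves 1.
At row 5, column 7: row 5 has {1,2,6,7}; column 7 has {1,2,3,5,7}; that leaves 4.
At row 7, column 3: row 7 has {1,2,4,5,6,7}; column 3 has {1,2,4,5,6,7}; that leaves 3.
At row 1, column 2: row 1 has {1,3,4,5,6,7}; column 2 has {5,7}; that leaves 2.
At row 2, column 5: row 2 has {2,3,5,7}; column 5 has {1,3,6,7}; that leaves 4.
At row 2, column 7: row 2 has {2,3,4,5,7}; column 7 has {1,2,3,4,5,7}; that leaves 6.
At row 3, column 2: row 3 has {1,2,3,4,5,7}; column 2 has {2,5,7}; that leaves 6.
At row 5, column 2: row 5 has {1,2,4,6,7}; column 2 has {2,5,6,7}; that leaves 3.
At row 5, column 5: row 5 has {1,2,3,4,6,7}; column 5 has {1,3,4,6,7}; that leaves 5.
At row 6, column 2: row 6 has {1,3,5,6,7}; column 2 has {2,3,5,6,7}; that leaves 4.
At row 6, column 5: row 6 has {1,3,4,5,6,7}; column 5 has {1,3,4,5,6,7}; that leaves 2.
At row 2, column 2: row 2 has {2,3,4,5,6,7}; column 2 has {2,3,4,5,6,7}; that leaves 1.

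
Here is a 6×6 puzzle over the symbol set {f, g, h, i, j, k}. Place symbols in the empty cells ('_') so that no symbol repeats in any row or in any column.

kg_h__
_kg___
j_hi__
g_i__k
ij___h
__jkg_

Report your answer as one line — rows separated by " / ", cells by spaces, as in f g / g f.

row 1 has {g,h,k}; column 3 has {g,h,i,j} — only f is left for (r1,c3).
row 3 has {h,i,j}; column 2 has {g,j,k} — only f is left for (r3,c2).
row 3 has {f,h,i,j}; column 5 has {g} — only k is left for (r3,c5).
row 3 has {f,h,i,j,k}; column 6 has {h,k} — only g is left for (r3,c6).
row 4 has {g,i,k}; column 2 has {f,g,j,k} — only h is left for (r4,c2).
row 5 has {h,i,j}; column 3 has {f,g,h,i,j} — only k is left for (r5,c3).
row 5 has {h,i,j,k}; column 5 has {g,k} — only f is left for (r5,c5).
row 6 has {g,j,k}; column 2 has {f,g,h,j,k} — only i is left for (r6,c2).
row 6 has {g,i,j,k}; column 6 has {g,h,k} — only f is left for (r6,c6).
row 4 has {g,h,i,k}; column 5 has {f,g,k} — only j is left for (r4,c5).
row 5 has {f,h,i,j,k}; column 4 has {h,i,k} — only g is left for (r5,c4).
row 6 has {f,g,i,j,k}; column 1 has {g,i,j,k} — only h is left for (r6,c1).
row 1 has {f,g,h,k}; column 5 has {f,g,j,k} — only i is left for (r1,c5).
row 1 has {f,g,h,i,k}; column 6 has {f,g,h,k} — only j is left for (r1,c6).
row 2 has {g,k}; column 1 has {g,h,i,j,k} — only f is left for (r2,c1).
row 2 has {f,g,k}; column 4 has {g,h,i,k} — only j is left for (r2,c4).
row 2 has {f,g,j,k}; column 5 has {f,g,i,j,k} — only h is left for (r2,c5).
row 2 has {f,g,h,j,k}; column 6 has {f,g,h,j,k} — only i is left for (r2,c6).
row 4 has {g,h,i,j,k}; column 4 has {g,h,i,j,k} — only f is left for (r4,c4).

k g f h i j / f k g j h i / j f h i k g / g h i f j k / i j k g f h / h i j k g f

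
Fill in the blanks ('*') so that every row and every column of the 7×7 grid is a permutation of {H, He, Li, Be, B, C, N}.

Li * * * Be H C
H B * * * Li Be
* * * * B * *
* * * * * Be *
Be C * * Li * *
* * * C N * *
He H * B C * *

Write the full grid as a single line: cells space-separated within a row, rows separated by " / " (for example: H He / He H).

Li N B He Be H C / H B C N He Li Be / N Li H Be B C He / C He N Li H Be B / Be C He H Li B N / B Be Li C N He H / He H Be B C N Li

row 2 has {H,Li,Be,B}; column 5 has {Li,Be,B,C,N} — only He is left for (r2,c5).
row 4 has {Be}; column 5 has {He,Li,Be,B,C,N} — only H is left for (r4,c5).
row 6 has {C,N}; column 1 has {H,He,Li,Be} — only B is left for (r6,c1).
row 6 has {B,C,N}; column 6 has {H,Li,Be} — only He is left for (r6,c6).
row 7 has {H,He,B,C}; column 6 has {H,He,Li,Be} — only N is left for (r7,c6).
row 7 has {H,He,B,C,N}; column 7 has {Be,C} — only Li is left for (r7,c7).
row 2 has {H,He,Li,Be,B}; column 4 has {B,C} — only N is left for (r2,c4).
row 3 has {B}; column 6 has {H,He,Li,Be,N} — only C is left for (r3,c6).
row 5 has {Li,Be,C}; column 6 has {H,He,Li,Be,C,N} — only B is left for (r5,c6).
row 6 has {He,B,C,N}; column 7 has {Li,Be,C} — only H is left for (r6,c7).
row 7 has {H,He,Li,B,C,N}; column 3 is empty so far — only Be is left for (r7,c3).
row 1 has {H,Li,Be,C}; column 4 has {B,C,N} — only He is left for (r1,c4).
row 2 has {H,He,Li,Be,B,N}; column 3 has {Be} — only C is left for (r2,c3).
row 3 has {B,C}; column 1 has {H,He,Li,Be,B} — only N is left for (r3,c1).
row 3 has {B,C,N}; column 7 has {H,Li,Be,C} — only He is left for (r3,c7).
row 4 has {H,Be}; column 1 has {H,He,Li,Be,B,N} — only C is left for (r4,c1).
row 4 has {H,Be,C}; column 4 has {He,B,C,N} — only Li is left for (r4,c4).
row 5 has {Li,Be,B,C}; column 4 has {He,Li,B,C,N} — only H is left for (r5,c4).
row 5 has {H,Li,Be,B,C}; column 7 has {H,He,Li,Be,C} — only N is left for (r5,c7).
row 6 has {H,He,B,C,N}; column 3 has {Be,C} — only Li is left for (r6,c3).
row 1 has {H,He,Li,Be,C}; column 2 has {H,B,C} — only N is left for (r1,c2).
row 1 has {H,He,Li,Be,C,N}; column 3 has {Li,Be,C} — only B is left for (r1,c3).
row 3 has {He,B,C,N}; column 3 has {Li,Be,B,C} — only H is left for (r3,c3).
row 3 has {H,He,B,C,N}; column 4 has {H,He,Li,B,C,N} — only Be is left for (r3,c4).
row 4 has {H,Li,Be,C}; column 2 has {H,B,C,N} — only He is left for (r4,c2).
row 4 has {H,He,Li,Be,C}; column 3 has {H,Li,Be,B,C} — only N is left for (r4,c3).
row 4 has {H,He,Li,Be,C,N}; column 7 has {H,He,Li,Be,C,N} — only B is left for (r4,c7).
row 5 has {H,Li,Be,B,C,N}; column 3 has {H,Li,Be,B,C,N} — only He is left for (r5,c3).
row 6 has {H,He,Li,B,C,N}; column 2 has {H,He,B,C,N} — only Be is left for (r6,c2).
row 3 has {H,He,Be,B,C,N}; column 2 has {H,He,Be,B,C,N} — only Li is left for (r3,c2).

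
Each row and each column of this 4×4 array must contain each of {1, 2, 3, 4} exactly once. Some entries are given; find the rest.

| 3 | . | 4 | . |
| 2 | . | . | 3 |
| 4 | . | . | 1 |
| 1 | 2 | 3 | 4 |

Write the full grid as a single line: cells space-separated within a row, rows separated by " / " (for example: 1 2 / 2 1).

3 1 4 2 / 2 4 1 3 / 4 3 2 1 / 1 2 3 4

row 1 has {3,4}; column 2 has {2} — only 1 is left for (r1,c2).
row 1 has {1,3,4}; column 4 has {1,3,4} — only 2 is left for (r1,c4).
row 2 has {2,3}; column 2 has {1,2} — only 4 is left for (r2,c2).
row 2 has {2,3,4}; column 3 has {3,4} — only 1 is left for (r2,c3).
row 3 has {1,4}; column 2 has {1,2,4} — only 3 is left for (r3,c2).
row 3 has {1,3,4}; column 3 has {1,3,4} — only 2 is left for (r3,c3).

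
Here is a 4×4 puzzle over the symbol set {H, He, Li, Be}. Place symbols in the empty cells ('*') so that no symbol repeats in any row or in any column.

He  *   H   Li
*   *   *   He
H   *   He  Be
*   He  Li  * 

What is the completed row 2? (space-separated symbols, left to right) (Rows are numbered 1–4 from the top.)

Li H Be He

(r1,c2) = Be
(r2,c3) = Be
(r3,c2) = Li
(r4,c1) = Be
(r4,c4) = H
(r2,c1) = Li
(r2,c2) = H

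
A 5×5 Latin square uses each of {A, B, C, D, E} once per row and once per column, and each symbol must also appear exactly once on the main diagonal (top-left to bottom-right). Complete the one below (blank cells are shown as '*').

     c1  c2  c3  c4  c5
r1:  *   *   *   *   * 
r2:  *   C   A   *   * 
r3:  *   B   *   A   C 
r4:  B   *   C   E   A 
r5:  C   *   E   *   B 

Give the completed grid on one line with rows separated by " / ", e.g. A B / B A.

A E B C D / D C A B E / E B D A C / B D C E A / C A E D B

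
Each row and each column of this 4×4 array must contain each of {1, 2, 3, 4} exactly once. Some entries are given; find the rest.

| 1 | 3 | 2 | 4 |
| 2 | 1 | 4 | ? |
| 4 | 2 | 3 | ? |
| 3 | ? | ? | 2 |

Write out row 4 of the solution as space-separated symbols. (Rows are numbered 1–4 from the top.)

Cell (r2,c4): row 2 has {1,2,4}; column 4 has {2,4} → 3.
Cell (r3,c4): row 3 has {2,3,4}; column 4 has {2,3,4} → 1.
Cell (r4,c2): row 4 has {2,3}; column 2 has {1,2,3} → 4.
Cell (r4,c3): row 4 has {2,3,4}; column 3 has {2,3,4} → 1.

3 4 1 2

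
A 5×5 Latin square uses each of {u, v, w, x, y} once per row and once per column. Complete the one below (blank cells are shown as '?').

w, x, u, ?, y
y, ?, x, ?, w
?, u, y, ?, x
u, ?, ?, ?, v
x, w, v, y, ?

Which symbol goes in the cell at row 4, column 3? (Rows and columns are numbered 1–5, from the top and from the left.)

w

At row 1, column 4: row 1 has {u,w,x,y}; column 4 has {y}; that leaves v.
At row 2, column 2: row 2 has {w,x,y}; column 2 has {u,w,x}; that leaves v.
At row 2, column 4: row 2 has {v,w,x,y}; column 4 has {v,y}; that leaves u.
At row 3, column 1: row 3 has {u,x,y}; column 1 has {u,w,x,y}; that leaves v.
At row 3, column 4: row 3 has {u,v,x,y}; column 4 has {u,v,y}; that leaves w.
At row 4, column 2: row 4 has {u,v}; column 2 has {u,v,w,x}; that leaves y.
At row 4, column 3: row 4 has {u,v,y}; column 3 has {u,v,x,y}; that leaves w.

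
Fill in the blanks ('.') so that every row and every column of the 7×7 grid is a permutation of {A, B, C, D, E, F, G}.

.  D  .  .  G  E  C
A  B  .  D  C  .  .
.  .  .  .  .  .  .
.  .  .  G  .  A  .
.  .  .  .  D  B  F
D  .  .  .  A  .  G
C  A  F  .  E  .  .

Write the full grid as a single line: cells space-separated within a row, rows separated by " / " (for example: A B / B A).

B D A F G E C / A B G D C F E / F G E C B D A / E C D G F A B / G E C A D B F / D F B E A C G / C A F B E G D

(r2,c7) = E
(r7,c4) = B
(r7,c7) = D
(r2,c3) = G
(r2,c6) = F
(r4,c7) = B
(r6,c6) = C
(r7,c6) = G
(r3,c6) = D
(r3,c7) = A
(r4,c5) = F
(r3,c5) = B
(r4,c1) = E
(r4,c2) = C
(r4,c3) = D
(r5,c1) = G
(r5,c2) = E
(r6,c2) = F
(r6,c4) = E
(r3,c1) = F
(r3,c2) = G
(r3,c4) = C
(r5,c4) = A
(r6,c3) = B
(r1,c1) = B
(r1,c3) = A
(r1,c4) = F
(r3,c3) = E
(r5,c3) = C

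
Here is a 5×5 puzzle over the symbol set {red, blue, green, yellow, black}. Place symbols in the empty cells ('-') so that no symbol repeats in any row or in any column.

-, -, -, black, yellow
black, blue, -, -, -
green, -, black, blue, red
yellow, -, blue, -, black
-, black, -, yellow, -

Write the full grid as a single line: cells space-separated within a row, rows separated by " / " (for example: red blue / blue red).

blue green red black yellow / black blue yellow red green / green yellow black blue red / yellow red blue green black / red black green yellow blue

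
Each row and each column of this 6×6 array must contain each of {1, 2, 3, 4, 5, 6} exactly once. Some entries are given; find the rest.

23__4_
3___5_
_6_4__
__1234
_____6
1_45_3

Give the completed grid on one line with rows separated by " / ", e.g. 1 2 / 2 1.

2 3 6 1 4 5 / 3 4 2 6 5 1 / 5 6 3 4 1 2 / 6 5 1 2 3 4 / 4 1 5 3 2 6 / 1 2 4 5 6 3

Cell (r3,c1): row 3 has {4,6}; column 1 has {1,2,3} → 5.
Cell (r4,c1): row 4 has {1,2,3,4}; column 1 has {1,2,3,5} → 6.
Cell (r4,c2): row 4 has {1,2,3,4,6}; column 2 has {3,6} → 5.
Cell (r5,c1): row 5 has {6}; column 1 has {1,2,3,5,6} → 4.
Cell (r6,c2): row 6 has {1,3,4,5}; column 2 has {3,5,6} → 2.
Cell (r6,c5): row 6 has {1,2,3,4,5}; column 5 has {3,4,5} → 6.
Cell (r5,c2): row 5 has {4,6}; column 2 has {2,3,5,6} → 1.
Cell (r5,c4): row 5 has {1,4,6}; column 4 has {2,4,5} → 3.
Cell (r5,c5): row 5 has {1,3,4,6}; column 5 has {3,4,5,6} → 2.
Cell (r2,c2): row 2 has {3,5}; column 2 has {1,2,3,5,6} → 4.
Cell (r3,c5): row 3 has {4,5,6}; column 5 has {2,3,4,5,6} → 1.
Cell (r3,c6): row 3 has {1,4,5,6}; column 6 has {3,4,6} → 2.
Cell (r5,c3): row 5 has {1,2,3,4,6}; column 3 has {1,4} → 5.
Cell (r1,c3): row 1 has {2,3,4}; column 3 has {1,4,5} → 6.
Cell (r1,c4): row 1 has {2,3,4,6}; column 4 has {2,3,4,5} → 1.
Cell (r1,c6): row 1 has {1,2,3,4,6}; column 6 has {2,3,4,6} → 5.
Cell (r2,c3): row 2 has {3,4,5}; column 3 has {1,4,5,6} → 2.
Cell (r2,c4): row 2 has {2,3,4,5}; column 4 has {1,2,3,4,5} → 6.
Cell (r2,c6): row 2 has {2,3,4,5,6}; column 6 has {2,3,4,5,6} → 1.
Cell (r3,c3): row 3 has {1,2,4,5,6}; column 3 has {1,2,4,5,6} → 3.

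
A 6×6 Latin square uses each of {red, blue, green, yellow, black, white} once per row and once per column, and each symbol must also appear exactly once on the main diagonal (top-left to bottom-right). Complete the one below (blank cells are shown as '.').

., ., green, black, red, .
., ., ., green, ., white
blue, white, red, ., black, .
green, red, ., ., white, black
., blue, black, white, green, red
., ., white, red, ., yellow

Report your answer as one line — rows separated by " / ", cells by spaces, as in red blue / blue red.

(r1,c1) = white
(r1,c2) = yellow
(r1,c6) = blue
(r2,c2) = black
(r3,c4) = yellow
(r3,c6) = green
(r4,c4) = blue
(r5,c1) = yellow
(r6,c1) = black
(r6,c2) = green
(r6,c5) = blue
(r2,c1) = red
(r2,c5) = yellow
(r4,c3) = yellow
(r2,c3) = blue

white yellow green black red blue / red black blue green yellow white / blue white red yellow black green / green red yellow blue white black / yellow blue black white green red / black green white red blue yellow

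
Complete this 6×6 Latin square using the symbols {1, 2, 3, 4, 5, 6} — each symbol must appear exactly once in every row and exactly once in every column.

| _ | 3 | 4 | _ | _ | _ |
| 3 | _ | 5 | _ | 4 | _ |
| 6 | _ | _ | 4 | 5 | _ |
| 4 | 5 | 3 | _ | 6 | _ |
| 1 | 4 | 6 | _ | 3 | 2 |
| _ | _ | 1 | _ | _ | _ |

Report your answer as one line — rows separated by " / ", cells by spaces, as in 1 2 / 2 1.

2 3 4 6 1 5 / 3 2 5 1 4 6 / 6 1 2 4 5 3 / 4 5 3 2 6 1 / 1 4 6 5 3 2 / 5 6 1 3 2 4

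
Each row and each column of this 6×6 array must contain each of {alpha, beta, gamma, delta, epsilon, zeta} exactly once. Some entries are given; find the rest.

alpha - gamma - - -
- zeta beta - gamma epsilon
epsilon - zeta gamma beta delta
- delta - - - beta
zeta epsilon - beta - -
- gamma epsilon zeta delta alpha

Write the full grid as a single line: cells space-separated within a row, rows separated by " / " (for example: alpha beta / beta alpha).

alpha beta gamma delta epsilon zeta / delta zeta beta alpha gamma epsilon / epsilon alpha zeta gamma beta delta / gamma delta alpha epsilon zeta beta / zeta epsilon delta beta alpha gamma / beta gamma epsilon zeta delta alpha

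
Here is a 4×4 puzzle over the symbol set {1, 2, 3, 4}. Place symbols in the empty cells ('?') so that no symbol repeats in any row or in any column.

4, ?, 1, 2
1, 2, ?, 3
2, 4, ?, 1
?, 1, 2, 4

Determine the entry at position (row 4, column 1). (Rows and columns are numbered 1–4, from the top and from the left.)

3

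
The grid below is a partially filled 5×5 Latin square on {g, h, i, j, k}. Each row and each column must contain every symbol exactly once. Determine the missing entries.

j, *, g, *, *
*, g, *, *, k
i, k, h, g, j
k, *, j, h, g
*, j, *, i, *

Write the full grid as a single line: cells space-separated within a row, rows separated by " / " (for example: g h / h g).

j h g k i / h g i j k / i k h g j / k i j h g / g j k i h

At row 1, column 4: row 1 has {g,j}; column 4 has {g,h,i}; that leaves k.
At row 2, column 1: row 2 has {g,k}; column 1 has {i,j,k}; that leaves h.
At row 2, column 3: row 2 has {g,h,k}; column 3 has {g,h,j}; that leaves i.
At row 2, column 4: row 2 has {g,h,i,k}; column 4 has {g,h,i,k}; that leaves j.
At row 4, column 2: row 4 has {g,h,j,k}; column 2 has {g,j,k}; that leaves i.
At row 5, column 1: row 5 has {i,j}; column 1 has {h,i,j,k}; that leaves g.
At row 5, column 3: row 5 has {g,i,j}; column 3 has {g,h,i,j}; that leaves k.
At row 5, column 5: row 5 has {g,i,j,k}; column 5 has {g,j,k}; that leaves h.
At row 1, column 2: row 1 has {g,j,k}; column 2 has {g,i,j,k}; that leaves h.
At row 1, column 5: row 1 has {g,h,j,k}; column 5 has {g,h,j,k}; that leaves i.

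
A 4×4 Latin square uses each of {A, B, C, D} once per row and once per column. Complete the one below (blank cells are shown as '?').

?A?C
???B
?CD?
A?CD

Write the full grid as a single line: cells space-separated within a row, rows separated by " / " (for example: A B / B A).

(r1,c3) = B
(r2,c2) = D
(r2,c3) = A
(r3,c1) = B
(r3,c4) = A
(r4,c2) = B
(r1,c1) = D
(r2,c1) = C

D A B C / C D A B / B C D A / A B C D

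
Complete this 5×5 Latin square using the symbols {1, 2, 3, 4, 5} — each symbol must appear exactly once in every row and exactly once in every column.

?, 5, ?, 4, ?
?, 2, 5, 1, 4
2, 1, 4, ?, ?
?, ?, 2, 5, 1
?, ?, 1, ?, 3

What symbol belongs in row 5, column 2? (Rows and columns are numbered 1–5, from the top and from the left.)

(r1,c3) = 3
(r1,c5) = 2
(r2,c1) = 3
(r3,c4) = 3
(r3,c5) = 5
(r4,c1) = 4
(r4,c2) = 3
(r5,c1) = 5
(r5,c2) = 4

4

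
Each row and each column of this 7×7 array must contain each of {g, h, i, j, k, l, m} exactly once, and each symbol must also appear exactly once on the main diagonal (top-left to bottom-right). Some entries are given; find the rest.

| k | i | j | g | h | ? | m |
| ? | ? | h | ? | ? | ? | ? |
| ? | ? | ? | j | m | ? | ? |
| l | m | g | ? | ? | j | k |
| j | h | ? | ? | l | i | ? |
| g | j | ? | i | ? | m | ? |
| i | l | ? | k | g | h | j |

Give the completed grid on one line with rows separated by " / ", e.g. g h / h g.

k i j g h l m / m g h l j k i / h k i j m g l / l m g h i j k / j h k m l i g / g j l i k m h / i l m k g h j

(r1,c6) = l
(r2,c1) = m
(r2,c2) = g
(r2,c4) = l
(r2,c6) = k
(r2,c7) = i
(r3,c1) = h
(r3,c2) = k
(r3,c3) = i
(r3,c6) = g
(r3,c7) = l
(r4,c4) = h
(r4,c5) = i
(r5,c4) = m
(r5,c7) = g
(r6,c5) = k
(r6,c7) = h
(r7,c3) = m
(r2,c5) = j
(r5,c3) = k
(r6,c3) = l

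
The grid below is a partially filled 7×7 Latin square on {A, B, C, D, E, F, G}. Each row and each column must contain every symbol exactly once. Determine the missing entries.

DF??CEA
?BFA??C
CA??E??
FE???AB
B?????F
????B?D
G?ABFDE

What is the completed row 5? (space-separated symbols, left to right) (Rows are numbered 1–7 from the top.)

B D G E A C F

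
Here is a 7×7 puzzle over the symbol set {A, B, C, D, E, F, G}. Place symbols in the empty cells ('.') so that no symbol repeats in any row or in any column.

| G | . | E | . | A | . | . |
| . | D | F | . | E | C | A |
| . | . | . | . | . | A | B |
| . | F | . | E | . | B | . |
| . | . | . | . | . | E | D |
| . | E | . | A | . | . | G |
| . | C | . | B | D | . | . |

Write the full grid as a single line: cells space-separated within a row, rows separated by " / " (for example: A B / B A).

(r1,c2) = B
(r2,c1) = B
(r2,c4) = G
(r3,c2) = G
(r4,c7) = C
(r5,c2) = A
(r1,c7) = F
(r4,c5) = G
(r7,c7) = E
(r1,c6) = D
(r6,c6) = F
(r7,c6) = G
(r1,c4) = C
(r5,c4) = F
(r7,c3) = A
(r3,c4) = D
(r4,c3) = D
(r5,c1) = C
(r5,c5) = B
(r6,c1) = D
(r6,c5) = C
(r7,c1) = F
(r3,c1) = E
(r3,c3) = C
(r3,c5) = F
(r4,c1) = A
(r5,c3) = G
(r6,c3) = B

G B E C A D F / B D F G E C A / E G C D F A B / A F D E G B C / C A G F B E D / D E B A C F G / F C A B D G E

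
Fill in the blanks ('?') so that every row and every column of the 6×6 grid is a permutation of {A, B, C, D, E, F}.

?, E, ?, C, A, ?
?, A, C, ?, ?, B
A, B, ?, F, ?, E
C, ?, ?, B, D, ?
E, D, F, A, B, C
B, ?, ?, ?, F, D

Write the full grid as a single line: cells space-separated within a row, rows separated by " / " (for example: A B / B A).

D E B C A F / F A C D E B / A B D F C E / C F E B D A / E D F A B C / B C A E F D

Cell (r1,c6): row 1 has {A,C,E}; column 6 has {B,C,D,E} → F.
Cell (r2,c5): row 2 has {A,B,C}; column 5 has {A,B,D,F} → E.
Cell (r3,c3): row 3 has {A,B,E,F}; column 3 has {C,F} → D.
Cell (r3,c5): row 3 has {A,B,D,E,F}; column 5 has {A,B,D,E,F} → C.
Cell (r4,c2): row 4 has {B,C,D}; column 2 has {A,B,D,E} → F.
Cell (r4,c6): row 4 has {B,C,D,F}; column 6 has {B,C,D,E,F} → A.
Cell (r6,c2): row 6 has {B,D,F}; column 2 has {A,B,D,E,F} → C.
Cell (r6,c4): row 6 has {B,C,D,F}; column 4 has {A,B,C,F} → E.
Cell (r1,c1): row 1 has {A,C,E,F}; column 1 has {A,B,C,E} → D.
Cell (r1,c3): row 1 has {A,C,D,E,F}; column 3 has {C,D,F} → B.
Cell (r2,c1): row 2 has {A,B,C,E}; column 1 has {A,B,C,D,E} → F.
Cell (r2,c4): row 2 has {A,B,C,E,F}; column 4 has {A,B,C,E,F} → D.
Cell (r4,c3): row 4 has {A,B,C,D,F}; column 3 has {B,C,D,F} → E.
Cell (r6,c3): row 6 has {B,C,D,E,F}; column 3 has {B,C,D,E,F} → A.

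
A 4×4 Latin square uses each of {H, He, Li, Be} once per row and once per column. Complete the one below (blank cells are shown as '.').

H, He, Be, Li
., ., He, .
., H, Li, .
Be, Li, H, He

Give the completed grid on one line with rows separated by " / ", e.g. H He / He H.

H He Be Li / Li Be He H / He H Li Be / Be Li H He

Cell (r2,c1): row 2 has {He}; column 1 has {H,Be} → Li.
Cell (r2,c2): row 2 has {He,Li}; column 2 has {H,He,Li} → Be.
Cell (r2,c4): row 2 has {He,Li,Be}; column 4 has {He,Li} → H.
Cell (r3,c1): row 3 has {H,Li}; column 1 has {H,Li,Be} → He.
Cell (r3,c4): row 3 has {H,He,Li}; column 4 has {H,He,Li} → Be.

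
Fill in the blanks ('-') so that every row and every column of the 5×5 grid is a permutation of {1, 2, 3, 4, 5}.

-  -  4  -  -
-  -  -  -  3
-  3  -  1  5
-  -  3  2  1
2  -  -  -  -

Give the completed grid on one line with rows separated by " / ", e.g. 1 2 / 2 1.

(r1,c5): row 1 has {4}; column 5 has {1,3,5}, so it must be 2.
(r3,c1): row 3 has {1,3,5}; column 1 has {2}, so it must be 4.
(r3,c3): row 3 has {1,3,4,5}; column 3 has {3,4}, so it must be 2.
(r4,c1): row 4 has {1,2,3}; column 1 has {2,4}, so it must be 5.
(r4,c2): row 4 has {1,2,3,5}; column 2 has {3}, so it must be 4.
(r5,c5): row 5 has {2}; column 5 has {1,2,3,5}, so it must be 4.
(r2,c1): row 2 has {3}; column 1 has {2,4,5}, so it must be 1.
(r2,c3): row 2 has {1,3}; column 3 has {2,3,4}, so it must be 5.
(r2,c4): row 2 has {1,3,5}; column 4 has {1,2}, so it must be 4.
(r5,c3): row 5 has {2,4}; column 3 has {2,3,4,5}, so it must be 1.
(r1,c1): row 1 has {2,4}; column 1 has {1,2,4,5}, so it must be 3.
(r1,c4): row 1 has {2,3,4}; column 4 has {1,2,4}, so it must be 5.
(r2,c2): row 2 has {1,3,4,5}; column 2 has {3,4}, so it must be 2.
(r5,c2): row 5 has {1,2,4}; column 2 has {2,3,4}, so it must be 5.
(r5,c4): row 5 has {1,2,4,5}; column 4 has {1,2,4,5}, so it must be 3.
(r1,c2): row 1 has {2,3,4,5}; column 2 has {2,3,4,5}, so it must be 1.

3 1 4 5 2 / 1 2 5 4 3 / 4 3 2 1 5 / 5 4 3 2 1 / 2 5 1 3 4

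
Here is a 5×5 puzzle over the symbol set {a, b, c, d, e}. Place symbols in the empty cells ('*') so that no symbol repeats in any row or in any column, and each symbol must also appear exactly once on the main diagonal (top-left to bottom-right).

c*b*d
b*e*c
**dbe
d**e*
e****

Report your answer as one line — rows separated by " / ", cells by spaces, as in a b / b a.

At row 1, column 4: row 1 has {b,c,d}; column 4 has {b,e}; that leaves a.
At row 2, column 2: row 2 has {b,c,e}; column 2 is empty so far; the diagonal has {c,d,e}; that leaves a.
At row 2, column 4: row 2 has {a,b,c,e}; column 4 has {a,b,e}; that leaves d.
At row 3, column 1: row 3 has {b,d,e}; column 1 has {b,c,d,e}; that leaves a.
At row 3, column 2: row 3 has {a,b,d,e}; column 2 has {a}; that leaves c.
At row 4, column 2: row 4 has {d,e}; column 2 has {a,c}; that leaves b.
At row 4, column 5: row 4 has {b,d,e}; column 5 has {c,d,e}; that leaves a.
At row 5, column 2: row 5 has {e}; column 2 has {a,b,c}; that leaves d.
At row 5, column 4: row 5 has {d,e}; column 4 has {a,b,d,e}; that leaves c.
At row 5, column 5: row 5 has {c,d,e}; column 5 has {a,c,d,e}; the diagonal has {a,c,d,e}; that leaves b.
At row 1, column 2: row 1 has {a,b,c,d}; column 2 has {a,b,c,d}; that leaves e.
At row 4, column 3: row 4 has {a,b,d,e}; column 3 has {b,d,e}; that leaves c.
At row 5, column 3: row 5 has {b,c,d,e}; column 3 has {b,c,d,e}; that leaves a.

c e b a d / b a e d c / a c d b e / d b c e a / e d a c b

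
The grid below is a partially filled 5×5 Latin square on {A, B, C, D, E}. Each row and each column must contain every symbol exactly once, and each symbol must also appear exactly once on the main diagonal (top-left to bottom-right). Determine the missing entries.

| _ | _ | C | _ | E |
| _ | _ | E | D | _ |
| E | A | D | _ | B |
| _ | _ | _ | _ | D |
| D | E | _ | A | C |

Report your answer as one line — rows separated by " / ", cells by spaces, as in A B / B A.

A D C B E / C B E D A / E A D C B / B C A E D / D E B A C

row 1 has {C,E}; column 4 has {A,D} — only B is left for (r1,c4).
row 2 has {D,E}; column 2 has {A,E}; the diagonal has {C,D} — only B is left for (r2,c2).
row 2 has {B,D,E}; column 5 has {B,C,D,E} — only A is left for (r2,c5).
row 3 has {A,B,D,E}; column 4 has {A,B,D} — only C is left for (r3,c4).
row 4 has {D}; column 2 has {A,B,E} — only C is left for (r4,c2).
row 4 has {C,D}; column 4 has {A,B,C,D}; the diagonal has {B,C,D} — only E is left for (r4,c4).
row 5 has {A,C,D,E}; column 3 has {C,D,E} — only B is left for (r5,c3).
row 1 has {B,C,E}; column 1 has {D,E}; the diagonal has {B,C,D,E} — only A is left for (r1,c1).
row 1 has {A,B,C,E}; column 2 has {A,B,C,E} — only D is left for (r1,c2).
row 2 has {A,B,D,E}; column 1 has {A,D,E} — only C is left for (r2,c1).
row 4 has {C,D,E}; column 1 has {A,C,D,E} — only B is left for (r4,c1).
row 4 has {B,C,D,E}; column 3 has {B,C,D,E} — only A is left for (r4,c3).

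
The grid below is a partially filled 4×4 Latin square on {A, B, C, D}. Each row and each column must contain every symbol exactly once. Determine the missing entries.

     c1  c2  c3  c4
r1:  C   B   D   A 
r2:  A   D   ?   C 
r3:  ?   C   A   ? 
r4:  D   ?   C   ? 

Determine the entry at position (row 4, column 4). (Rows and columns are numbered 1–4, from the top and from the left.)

B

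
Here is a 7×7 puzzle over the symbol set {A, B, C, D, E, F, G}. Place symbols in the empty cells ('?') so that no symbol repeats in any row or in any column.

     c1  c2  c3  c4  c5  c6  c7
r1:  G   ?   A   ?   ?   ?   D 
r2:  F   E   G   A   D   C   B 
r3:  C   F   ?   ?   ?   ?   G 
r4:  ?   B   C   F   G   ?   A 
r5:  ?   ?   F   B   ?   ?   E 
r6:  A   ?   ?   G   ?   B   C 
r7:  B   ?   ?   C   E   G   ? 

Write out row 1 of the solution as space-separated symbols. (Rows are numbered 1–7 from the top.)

(r1,c2) = C
(r1,c4) = E
(r1,c6) = F
(r3,c4) = D
(r5,c1) = D
(r5,c6) = A
(r6,c2) = D
(r6,c3) = E
(r6,c5) = F
(r7,c2) = A
(r7,c3) = D
(r7,c7) = F
(r1,c5) = B

G C A E B F D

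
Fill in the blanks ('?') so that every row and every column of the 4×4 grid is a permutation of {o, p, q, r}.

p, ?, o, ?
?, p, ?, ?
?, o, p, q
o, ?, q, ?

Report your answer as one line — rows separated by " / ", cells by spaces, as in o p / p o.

p q o r / q p r o / r o p q / o r q p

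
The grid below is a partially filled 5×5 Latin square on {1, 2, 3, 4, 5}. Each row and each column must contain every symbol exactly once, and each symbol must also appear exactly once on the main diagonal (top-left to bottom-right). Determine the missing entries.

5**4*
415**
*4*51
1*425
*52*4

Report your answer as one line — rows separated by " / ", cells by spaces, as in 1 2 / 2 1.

5 2 1 4 3 / 4 1 5 3 2 / 2 4 3 5 1 / 1 3 4 2 5 / 3 5 2 1 4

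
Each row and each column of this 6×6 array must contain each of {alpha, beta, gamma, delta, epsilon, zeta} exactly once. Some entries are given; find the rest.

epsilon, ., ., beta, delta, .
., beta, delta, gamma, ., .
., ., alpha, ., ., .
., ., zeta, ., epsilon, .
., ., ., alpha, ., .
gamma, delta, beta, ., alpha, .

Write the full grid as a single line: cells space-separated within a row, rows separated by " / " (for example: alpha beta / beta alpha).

(r1,c3) = gamma
(r2,c5) = zeta
(r4,c4) = delta
(r5,c3) = epsilon
(r2,c1) = alpha
(r2,c6) = epsilon
(r4,c1) = beta
(r6,c6) = zeta
(r1,c6) = alpha
(r4,c6) = gamma
(r6,c4) = epsilon
(r1,c2) = zeta
(r3,c4) = zeta
(r4,c2) = alpha
(r5,c2) = gamma
(r5,c5) = beta
(r5,c6) = delta
(r3,c1) = delta
(r3,c2) = epsilon
(r3,c5) = gamma
(r3,c6) = beta
(r5,c1) = zeta

epsilon zeta gamma beta delta alpha / alpha beta delta gamma zeta epsilon / delta epsilon alpha zeta gamma beta / beta alpha zeta delta epsilon gamma / zeta gamma epsilon alpha beta delta / gamma delta beta epsilon alpha zeta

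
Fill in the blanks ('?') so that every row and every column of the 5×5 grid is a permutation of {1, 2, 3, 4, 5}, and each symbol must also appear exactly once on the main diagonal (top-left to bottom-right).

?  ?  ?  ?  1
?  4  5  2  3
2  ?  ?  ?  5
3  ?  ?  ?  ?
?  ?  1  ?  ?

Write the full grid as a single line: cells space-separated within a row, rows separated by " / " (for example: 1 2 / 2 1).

5 2 4 3 1 / 1 4 5 2 3 / 2 1 3 4 5 / 3 5 2 1 4 / 4 3 1 5 2

(r1,c1) = 5
(r2,c1) = 1
(r3,c3) = 3
(r4,c4) = 1
(r5,c1) = 4
(r5,c5) = 2
(r3,c2) = 1
(r3,c4) = 4
(r4,c5) = 4
(r1,c4) = 3
(r4,c3) = 2
(r5,c4) = 5
(r1,c2) = 2
(r1,c3) = 4
(r4,c2) = 5
(r5,c2) = 3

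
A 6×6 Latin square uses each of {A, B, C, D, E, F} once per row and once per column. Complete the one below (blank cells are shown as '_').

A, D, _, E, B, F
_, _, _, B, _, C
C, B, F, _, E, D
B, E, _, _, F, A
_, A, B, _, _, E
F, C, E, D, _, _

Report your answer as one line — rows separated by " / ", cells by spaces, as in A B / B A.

A D C E B F / E F A B D C / C B F A E D / B E D C F A / D A B F C E / F C E D A B

(r1,c3) = C
(r2,c2) = F
(r3,c4) = A
(r4,c3) = D
(r4,c4) = C
(r5,c1) = D
(r5,c4) = F
(r5,c5) = C
(r6,c5) = A
(r6,c6) = B
(r2,c1) = E
(r2,c3) = A
(r2,c5) = D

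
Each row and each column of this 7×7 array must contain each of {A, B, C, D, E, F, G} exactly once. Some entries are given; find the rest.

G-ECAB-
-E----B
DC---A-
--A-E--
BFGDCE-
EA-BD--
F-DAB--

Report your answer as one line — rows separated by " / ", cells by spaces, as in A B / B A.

G D E C A B F / A E C F G D B / D C B E F A G / C B A G E F D / B F G D C E A / E A F B D G C / F G D A B C E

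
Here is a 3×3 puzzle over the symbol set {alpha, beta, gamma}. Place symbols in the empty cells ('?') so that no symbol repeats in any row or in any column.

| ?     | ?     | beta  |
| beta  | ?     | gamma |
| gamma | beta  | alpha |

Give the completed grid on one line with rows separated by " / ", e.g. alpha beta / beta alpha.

alpha gamma beta / beta alpha gamma / gamma beta alpha

(r1,c1) = alpha
(r1,c2) = gamma
(r2,c2) = alpha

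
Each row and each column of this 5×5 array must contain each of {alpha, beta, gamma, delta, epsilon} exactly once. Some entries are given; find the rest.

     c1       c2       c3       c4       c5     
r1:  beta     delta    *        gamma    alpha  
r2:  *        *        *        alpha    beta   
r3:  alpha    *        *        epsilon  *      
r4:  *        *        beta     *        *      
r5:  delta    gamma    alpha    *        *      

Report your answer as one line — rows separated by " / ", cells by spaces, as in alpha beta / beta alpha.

At row 1, column 3: row 1 has {alpha,beta,gamma,delta}; column 3 has {alpha,beta}; that leaves epsilon.
At row 2, column 2: row 2 has {alpha,beta}; column 2 has {gamma,delta}; that leaves epsilon.
At row 3, column 2: row 3 has {alpha,epsilon}; column 2 has {gamma,delta,epsilon}; that leaves beta.
At row 4, column 2: row 4 has {beta}; column 2 has {beta,gamma,delta,epsilon}; that leaves alpha.
At row 4, column 4: row 4 has {alpha,beta}; column 4 has {alpha,gamma,epsilon}; that leaves delta.
At row 5, column 4: row 5 has {alpha,gamma,delta}; column 4 has {alpha,gamma,delta,epsilon}; that leaves beta.
At row 5, column 5: row 5 has {alpha,beta,gamma,delta}; column 5 has {alpha,beta}; that leaves epsilon.
At row 2, column 1: row 2 has {alpha,beta,epsilon}; column 1 has {alpha,beta,delta}; that leaves gamma.
At row 2, column 3: row 2 has {alpha,beta,gamma,epsilon}; column 3 has {alpha,beta,epsilon}; that leaves delta.
At row 3, column 3: row 3 has {alpha,beta,epsilon}; column 3 has {alpha,beta,delta,epsilon}; that leaves gamma.
At row 3, column 5: row 3 has {alpha,beta,gamma,epsilon}; column 5 has {alpha,beta,epsilon}; that leaves delta.
At row 4, column 1: row 4 has {alpha,beta,delta}; column 1 has {alpha,beta,gamma,delta}; that leaves epsilon.
At row 4, column 5: row 4 has {alpha,beta,delta,epsilon}; column 5 has {alpha,beta,delta,epsilon}; that leaves gamma.

beta delta epsilon gamma alpha / gamma epsilon delta alpha beta / alpha beta gamma epsilon delta / epsilon alpha beta delta gamma / delta gamma alpha beta epsilon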